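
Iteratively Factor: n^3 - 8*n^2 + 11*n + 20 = (n - 5)*(n^2 - 3*n - 4) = (n - 5)*(n + 1)*(n - 4)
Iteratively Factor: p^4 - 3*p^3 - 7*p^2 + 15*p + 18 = (p - 3)*(p^3 - 7*p - 6) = (p - 3)*(p + 1)*(p^2 - p - 6) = (p - 3)*(p + 1)*(p + 2)*(p - 3)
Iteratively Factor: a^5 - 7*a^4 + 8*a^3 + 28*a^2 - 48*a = (a + 2)*(a^4 - 9*a^3 + 26*a^2 - 24*a) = (a - 4)*(a + 2)*(a^3 - 5*a^2 + 6*a) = (a - 4)*(a - 2)*(a + 2)*(a^2 - 3*a) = a*(a - 4)*(a - 2)*(a + 2)*(a - 3)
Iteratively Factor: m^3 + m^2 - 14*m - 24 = (m + 3)*(m^2 - 2*m - 8) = (m - 4)*(m + 3)*(m + 2)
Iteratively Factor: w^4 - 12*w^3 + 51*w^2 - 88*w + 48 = (w - 3)*(w^3 - 9*w^2 + 24*w - 16) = (w - 3)*(w - 1)*(w^2 - 8*w + 16) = (w - 4)*(w - 3)*(w - 1)*(w - 4)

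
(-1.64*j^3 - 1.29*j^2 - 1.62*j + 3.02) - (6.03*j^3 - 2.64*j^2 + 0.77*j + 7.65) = -7.67*j^3 + 1.35*j^2 - 2.39*j - 4.63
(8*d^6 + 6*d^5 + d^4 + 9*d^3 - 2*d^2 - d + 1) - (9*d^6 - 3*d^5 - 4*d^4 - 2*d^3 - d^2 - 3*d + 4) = -d^6 + 9*d^5 + 5*d^4 + 11*d^3 - d^2 + 2*d - 3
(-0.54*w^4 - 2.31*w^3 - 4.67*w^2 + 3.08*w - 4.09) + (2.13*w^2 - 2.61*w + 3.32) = -0.54*w^4 - 2.31*w^3 - 2.54*w^2 + 0.47*w - 0.77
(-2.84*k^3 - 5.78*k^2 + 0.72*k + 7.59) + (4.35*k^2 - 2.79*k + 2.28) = -2.84*k^3 - 1.43*k^2 - 2.07*k + 9.87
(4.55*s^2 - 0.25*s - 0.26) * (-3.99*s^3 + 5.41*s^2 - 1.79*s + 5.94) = -18.1545*s^5 + 25.613*s^4 - 8.4596*s^3 + 26.0679*s^2 - 1.0196*s - 1.5444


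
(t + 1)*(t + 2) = t^2 + 3*t + 2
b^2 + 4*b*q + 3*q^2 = (b + q)*(b + 3*q)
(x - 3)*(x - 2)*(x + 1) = x^3 - 4*x^2 + x + 6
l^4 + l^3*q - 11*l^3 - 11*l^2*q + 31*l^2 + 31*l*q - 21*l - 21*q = (l - 7)*(l - 3)*(l - 1)*(l + q)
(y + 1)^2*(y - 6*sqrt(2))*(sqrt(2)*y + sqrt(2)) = sqrt(2)*y^4 - 12*y^3 + 3*sqrt(2)*y^3 - 36*y^2 + 3*sqrt(2)*y^2 - 36*y + sqrt(2)*y - 12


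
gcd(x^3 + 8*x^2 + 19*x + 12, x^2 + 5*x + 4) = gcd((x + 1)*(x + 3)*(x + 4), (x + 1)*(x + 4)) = x^2 + 5*x + 4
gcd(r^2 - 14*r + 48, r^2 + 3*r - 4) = 1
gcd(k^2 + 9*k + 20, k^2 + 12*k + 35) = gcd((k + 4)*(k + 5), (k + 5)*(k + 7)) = k + 5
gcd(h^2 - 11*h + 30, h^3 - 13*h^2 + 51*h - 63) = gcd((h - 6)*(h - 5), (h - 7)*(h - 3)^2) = 1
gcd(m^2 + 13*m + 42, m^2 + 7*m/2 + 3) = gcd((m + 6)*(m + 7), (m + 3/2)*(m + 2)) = 1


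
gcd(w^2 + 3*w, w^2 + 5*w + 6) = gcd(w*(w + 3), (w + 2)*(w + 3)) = w + 3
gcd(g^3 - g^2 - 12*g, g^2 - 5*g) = g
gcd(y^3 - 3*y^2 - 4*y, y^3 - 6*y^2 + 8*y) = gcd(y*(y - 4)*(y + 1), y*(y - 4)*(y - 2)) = y^2 - 4*y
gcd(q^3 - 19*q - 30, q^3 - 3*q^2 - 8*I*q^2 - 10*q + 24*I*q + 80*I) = q^2 - 3*q - 10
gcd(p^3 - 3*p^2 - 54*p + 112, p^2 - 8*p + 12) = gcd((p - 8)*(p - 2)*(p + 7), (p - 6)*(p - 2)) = p - 2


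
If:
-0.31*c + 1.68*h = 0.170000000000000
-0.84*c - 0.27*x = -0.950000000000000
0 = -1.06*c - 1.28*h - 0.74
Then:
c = -0.67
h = -0.02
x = 5.61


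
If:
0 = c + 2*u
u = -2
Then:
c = 4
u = -2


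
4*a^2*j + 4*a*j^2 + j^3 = j*(2*a + j)^2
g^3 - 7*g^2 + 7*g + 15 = (g - 5)*(g - 3)*(g + 1)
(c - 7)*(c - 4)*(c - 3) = c^3 - 14*c^2 + 61*c - 84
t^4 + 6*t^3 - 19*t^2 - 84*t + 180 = (t - 3)*(t - 2)*(t + 5)*(t + 6)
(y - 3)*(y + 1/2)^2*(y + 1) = y^4 - y^3 - 19*y^2/4 - 7*y/2 - 3/4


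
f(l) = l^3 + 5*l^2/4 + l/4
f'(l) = 3*l^2 + 5*l/2 + 1/4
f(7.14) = 429.50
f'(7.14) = 171.04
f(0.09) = 0.03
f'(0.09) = 0.50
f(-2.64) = -10.35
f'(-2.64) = 14.56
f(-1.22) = -0.26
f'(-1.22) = 1.67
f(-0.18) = -0.01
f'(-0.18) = -0.10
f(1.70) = 8.95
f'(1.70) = 13.17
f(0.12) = 0.05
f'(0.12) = 0.59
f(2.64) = 27.77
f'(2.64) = 27.76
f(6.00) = 262.50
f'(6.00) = 123.25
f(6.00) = 262.50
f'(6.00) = 123.25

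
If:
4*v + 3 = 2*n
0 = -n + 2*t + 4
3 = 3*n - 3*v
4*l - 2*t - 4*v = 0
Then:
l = -11/8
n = 1/2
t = -7/4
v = -1/2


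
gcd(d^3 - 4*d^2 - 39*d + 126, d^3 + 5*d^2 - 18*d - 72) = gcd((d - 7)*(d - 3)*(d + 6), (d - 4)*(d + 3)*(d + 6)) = d + 6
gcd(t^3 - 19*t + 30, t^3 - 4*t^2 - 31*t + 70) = t^2 + 3*t - 10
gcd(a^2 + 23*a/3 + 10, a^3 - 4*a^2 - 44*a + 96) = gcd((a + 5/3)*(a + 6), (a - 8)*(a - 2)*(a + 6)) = a + 6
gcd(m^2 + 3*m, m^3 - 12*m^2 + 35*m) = m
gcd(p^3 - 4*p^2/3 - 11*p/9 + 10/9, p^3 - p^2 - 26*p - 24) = p + 1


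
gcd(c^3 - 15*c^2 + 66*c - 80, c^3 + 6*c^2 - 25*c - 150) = c - 5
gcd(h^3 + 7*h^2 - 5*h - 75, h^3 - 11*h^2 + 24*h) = h - 3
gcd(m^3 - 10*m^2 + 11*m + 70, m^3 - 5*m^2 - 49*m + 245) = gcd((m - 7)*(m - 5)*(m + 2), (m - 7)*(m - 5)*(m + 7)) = m^2 - 12*m + 35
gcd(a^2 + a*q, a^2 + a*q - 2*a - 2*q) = a + q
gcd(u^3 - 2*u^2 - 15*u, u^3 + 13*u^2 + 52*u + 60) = 1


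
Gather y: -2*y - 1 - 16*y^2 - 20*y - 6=-16*y^2 - 22*y - 7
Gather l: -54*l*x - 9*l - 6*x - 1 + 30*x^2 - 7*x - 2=l*(-54*x - 9) + 30*x^2 - 13*x - 3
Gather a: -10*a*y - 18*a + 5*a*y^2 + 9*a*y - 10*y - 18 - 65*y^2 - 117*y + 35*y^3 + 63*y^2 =a*(5*y^2 - y - 18) + 35*y^3 - 2*y^2 - 127*y - 18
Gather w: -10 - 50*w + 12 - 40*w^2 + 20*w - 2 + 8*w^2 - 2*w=-32*w^2 - 32*w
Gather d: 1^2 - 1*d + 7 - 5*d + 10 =18 - 6*d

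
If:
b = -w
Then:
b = -w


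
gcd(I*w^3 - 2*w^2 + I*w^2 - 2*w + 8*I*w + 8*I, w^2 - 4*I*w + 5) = 1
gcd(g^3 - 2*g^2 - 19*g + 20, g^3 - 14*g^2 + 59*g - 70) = g - 5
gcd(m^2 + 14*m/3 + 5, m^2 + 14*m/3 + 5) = m^2 + 14*m/3 + 5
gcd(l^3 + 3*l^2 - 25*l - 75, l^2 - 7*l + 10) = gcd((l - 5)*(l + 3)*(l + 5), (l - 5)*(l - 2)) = l - 5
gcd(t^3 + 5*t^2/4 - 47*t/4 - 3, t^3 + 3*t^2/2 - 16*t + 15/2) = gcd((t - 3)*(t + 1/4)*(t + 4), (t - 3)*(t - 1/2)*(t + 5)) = t - 3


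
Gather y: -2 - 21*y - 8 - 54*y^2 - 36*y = -54*y^2 - 57*y - 10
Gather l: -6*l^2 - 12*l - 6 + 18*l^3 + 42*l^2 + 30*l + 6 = 18*l^3 + 36*l^2 + 18*l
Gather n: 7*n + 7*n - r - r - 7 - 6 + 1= 14*n - 2*r - 12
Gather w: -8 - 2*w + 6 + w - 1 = -w - 3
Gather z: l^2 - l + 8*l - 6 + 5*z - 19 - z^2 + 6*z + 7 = l^2 + 7*l - z^2 + 11*z - 18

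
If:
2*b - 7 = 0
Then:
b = 7/2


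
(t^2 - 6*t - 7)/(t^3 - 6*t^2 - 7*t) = 1/t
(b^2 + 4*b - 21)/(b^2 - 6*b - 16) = (-b^2 - 4*b + 21)/(-b^2 + 6*b + 16)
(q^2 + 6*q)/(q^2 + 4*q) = (q + 6)/(q + 4)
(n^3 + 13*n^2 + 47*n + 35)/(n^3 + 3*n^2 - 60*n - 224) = (n^2 + 6*n + 5)/(n^2 - 4*n - 32)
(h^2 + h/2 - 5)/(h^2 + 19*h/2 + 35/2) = (h - 2)/(h + 7)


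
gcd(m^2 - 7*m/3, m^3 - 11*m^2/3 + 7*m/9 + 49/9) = m - 7/3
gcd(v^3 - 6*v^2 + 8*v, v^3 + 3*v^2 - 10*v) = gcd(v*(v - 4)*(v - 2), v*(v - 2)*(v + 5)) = v^2 - 2*v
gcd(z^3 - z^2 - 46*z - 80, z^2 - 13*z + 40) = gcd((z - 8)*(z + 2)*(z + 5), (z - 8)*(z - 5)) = z - 8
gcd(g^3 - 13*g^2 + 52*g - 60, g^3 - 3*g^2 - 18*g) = g - 6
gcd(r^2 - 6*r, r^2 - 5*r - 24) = 1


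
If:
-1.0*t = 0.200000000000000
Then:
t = -0.20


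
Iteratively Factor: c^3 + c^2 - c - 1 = (c + 1)*(c^2 - 1) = (c - 1)*(c + 1)*(c + 1)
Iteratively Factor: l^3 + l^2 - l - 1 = (l + 1)*(l^2 - 1) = (l + 1)^2*(l - 1)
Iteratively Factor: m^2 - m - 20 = (m - 5)*(m + 4)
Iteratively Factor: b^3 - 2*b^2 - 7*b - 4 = (b - 4)*(b^2 + 2*b + 1) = (b - 4)*(b + 1)*(b + 1)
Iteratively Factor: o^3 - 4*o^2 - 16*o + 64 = (o - 4)*(o^2 - 16) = (o - 4)^2*(o + 4)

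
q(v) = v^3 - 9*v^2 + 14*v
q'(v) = 3*v^2 - 18*v + 14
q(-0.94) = -21.94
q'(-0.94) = 33.57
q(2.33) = -3.59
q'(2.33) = -11.65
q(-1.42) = -40.89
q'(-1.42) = 45.61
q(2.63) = -7.24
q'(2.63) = -12.59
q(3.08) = -13.04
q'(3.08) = -12.98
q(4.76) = -29.43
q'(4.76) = -3.71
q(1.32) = 5.10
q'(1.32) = -4.53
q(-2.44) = -102.27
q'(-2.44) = 75.78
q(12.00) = 600.00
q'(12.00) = 230.00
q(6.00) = -24.00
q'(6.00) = 14.00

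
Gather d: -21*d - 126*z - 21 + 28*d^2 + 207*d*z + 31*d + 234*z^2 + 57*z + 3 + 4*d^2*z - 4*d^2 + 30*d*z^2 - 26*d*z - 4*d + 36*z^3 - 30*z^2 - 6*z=d^2*(4*z + 24) + d*(30*z^2 + 181*z + 6) + 36*z^3 + 204*z^2 - 75*z - 18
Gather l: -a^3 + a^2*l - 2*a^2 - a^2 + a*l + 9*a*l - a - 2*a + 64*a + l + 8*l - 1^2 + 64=-a^3 - 3*a^2 + 61*a + l*(a^2 + 10*a + 9) + 63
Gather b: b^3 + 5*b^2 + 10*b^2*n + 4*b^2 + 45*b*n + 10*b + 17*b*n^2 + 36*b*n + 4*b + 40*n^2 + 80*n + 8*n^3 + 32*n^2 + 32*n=b^3 + b^2*(10*n + 9) + b*(17*n^2 + 81*n + 14) + 8*n^3 + 72*n^2 + 112*n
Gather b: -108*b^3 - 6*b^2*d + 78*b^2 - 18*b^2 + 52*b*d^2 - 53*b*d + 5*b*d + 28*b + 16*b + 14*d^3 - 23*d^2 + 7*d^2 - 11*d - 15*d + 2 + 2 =-108*b^3 + b^2*(60 - 6*d) + b*(52*d^2 - 48*d + 44) + 14*d^3 - 16*d^2 - 26*d + 4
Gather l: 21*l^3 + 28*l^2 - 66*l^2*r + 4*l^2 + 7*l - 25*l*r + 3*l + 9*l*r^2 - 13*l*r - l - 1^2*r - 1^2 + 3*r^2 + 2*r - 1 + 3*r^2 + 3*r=21*l^3 + l^2*(32 - 66*r) + l*(9*r^2 - 38*r + 9) + 6*r^2 + 4*r - 2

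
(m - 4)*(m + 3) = m^2 - m - 12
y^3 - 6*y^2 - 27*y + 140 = (y - 7)*(y - 4)*(y + 5)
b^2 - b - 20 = (b - 5)*(b + 4)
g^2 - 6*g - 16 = (g - 8)*(g + 2)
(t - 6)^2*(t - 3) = t^3 - 15*t^2 + 72*t - 108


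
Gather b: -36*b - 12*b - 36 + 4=-48*b - 32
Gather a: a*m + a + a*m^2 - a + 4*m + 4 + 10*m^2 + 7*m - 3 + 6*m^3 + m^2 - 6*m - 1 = a*(m^2 + m) + 6*m^3 + 11*m^2 + 5*m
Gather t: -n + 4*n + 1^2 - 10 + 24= 3*n + 15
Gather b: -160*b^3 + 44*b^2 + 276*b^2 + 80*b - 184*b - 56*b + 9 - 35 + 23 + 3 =-160*b^3 + 320*b^2 - 160*b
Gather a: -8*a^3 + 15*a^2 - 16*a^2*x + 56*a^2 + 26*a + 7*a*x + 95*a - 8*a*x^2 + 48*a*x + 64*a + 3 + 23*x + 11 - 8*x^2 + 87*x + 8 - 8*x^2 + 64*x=-8*a^3 + a^2*(71 - 16*x) + a*(-8*x^2 + 55*x + 185) - 16*x^2 + 174*x + 22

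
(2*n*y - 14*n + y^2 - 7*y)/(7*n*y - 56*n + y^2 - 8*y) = (2*n*y - 14*n + y^2 - 7*y)/(7*n*y - 56*n + y^2 - 8*y)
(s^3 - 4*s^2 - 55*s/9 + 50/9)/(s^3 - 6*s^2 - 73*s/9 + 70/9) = (s - 5)/(s - 7)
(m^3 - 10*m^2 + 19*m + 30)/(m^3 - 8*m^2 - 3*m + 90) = (m + 1)/(m + 3)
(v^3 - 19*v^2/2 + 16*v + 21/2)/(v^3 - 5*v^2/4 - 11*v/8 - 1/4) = 4*(v^2 - 10*v + 21)/(4*v^2 - 7*v - 2)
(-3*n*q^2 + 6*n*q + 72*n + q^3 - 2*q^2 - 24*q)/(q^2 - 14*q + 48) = (-3*n*q - 12*n + q^2 + 4*q)/(q - 8)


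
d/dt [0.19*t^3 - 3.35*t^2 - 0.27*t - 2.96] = 0.57*t^2 - 6.7*t - 0.27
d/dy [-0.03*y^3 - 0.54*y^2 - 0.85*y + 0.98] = -0.09*y^2 - 1.08*y - 0.85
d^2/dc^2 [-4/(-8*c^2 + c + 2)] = 8*(64*c^2 - 8*c - (16*c - 1)^2 - 16)/(-8*c^2 + c + 2)^3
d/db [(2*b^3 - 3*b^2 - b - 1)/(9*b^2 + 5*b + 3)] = 2*(9*b^4 + 10*b^3 + 6*b^2 + 1)/(81*b^4 + 90*b^3 + 79*b^2 + 30*b + 9)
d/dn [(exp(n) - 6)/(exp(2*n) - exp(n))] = (-exp(2*n) + 12*exp(n) - 6)*exp(-n)/(exp(2*n) - 2*exp(n) + 1)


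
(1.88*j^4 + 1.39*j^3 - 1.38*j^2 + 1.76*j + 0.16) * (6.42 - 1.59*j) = -2.9892*j^5 + 9.8595*j^4 + 11.118*j^3 - 11.658*j^2 + 11.0448*j + 1.0272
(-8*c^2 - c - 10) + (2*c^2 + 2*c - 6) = -6*c^2 + c - 16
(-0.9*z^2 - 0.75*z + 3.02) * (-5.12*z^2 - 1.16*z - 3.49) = 4.608*z^4 + 4.884*z^3 - 11.4514*z^2 - 0.885699999999999*z - 10.5398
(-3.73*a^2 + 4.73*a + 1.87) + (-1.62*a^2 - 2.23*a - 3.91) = -5.35*a^2 + 2.5*a - 2.04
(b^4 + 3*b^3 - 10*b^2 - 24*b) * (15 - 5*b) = -5*b^5 + 95*b^3 - 30*b^2 - 360*b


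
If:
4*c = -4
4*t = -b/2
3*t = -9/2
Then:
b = 12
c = -1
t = -3/2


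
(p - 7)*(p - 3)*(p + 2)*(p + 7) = p^4 - p^3 - 55*p^2 + 49*p + 294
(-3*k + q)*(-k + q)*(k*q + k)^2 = 3*k^4*q^2 + 6*k^4*q + 3*k^4 - 4*k^3*q^3 - 8*k^3*q^2 - 4*k^3*q + k^2*q^4 + 2*k^2*q^3 + k^2*q^2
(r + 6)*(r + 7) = r^2 + 13*r + 42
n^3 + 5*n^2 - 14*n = n*(n - 2)*(n + 7)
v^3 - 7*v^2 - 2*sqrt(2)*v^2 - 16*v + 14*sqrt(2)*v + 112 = (v - 7)*(v - 4*sqrt(2))*(v + 2*sqrt(2))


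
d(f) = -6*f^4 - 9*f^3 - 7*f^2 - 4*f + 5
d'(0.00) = -4.00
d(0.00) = 5.00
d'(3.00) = -937.00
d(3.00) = -799.00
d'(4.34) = -2535.24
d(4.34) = -3008.61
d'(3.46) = -1369.79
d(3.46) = -1325.35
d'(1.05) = -76.25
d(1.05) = -24.63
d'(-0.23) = -1.92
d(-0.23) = 5.64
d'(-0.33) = -1.46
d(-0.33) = 5.81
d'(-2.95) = 418.47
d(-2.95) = -267.47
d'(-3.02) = 453.08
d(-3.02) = -297.96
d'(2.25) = -445.56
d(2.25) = -295.73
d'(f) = -24*f^3 - 27*f^2 - 14*f - 4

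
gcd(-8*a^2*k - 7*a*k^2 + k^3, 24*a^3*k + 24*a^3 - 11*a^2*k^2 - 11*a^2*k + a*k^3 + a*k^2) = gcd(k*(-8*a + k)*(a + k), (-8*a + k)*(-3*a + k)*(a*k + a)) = 8*a - k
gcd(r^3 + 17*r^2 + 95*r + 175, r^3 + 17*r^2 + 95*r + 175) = r^3 + 17*r^2 + 95*r + 175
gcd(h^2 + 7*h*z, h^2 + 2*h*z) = h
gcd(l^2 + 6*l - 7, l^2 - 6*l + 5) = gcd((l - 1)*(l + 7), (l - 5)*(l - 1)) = l - 1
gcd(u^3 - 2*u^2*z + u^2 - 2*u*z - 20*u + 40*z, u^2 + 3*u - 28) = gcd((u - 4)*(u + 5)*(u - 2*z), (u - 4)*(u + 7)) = u - 4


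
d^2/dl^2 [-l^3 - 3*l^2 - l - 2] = -6*l - 6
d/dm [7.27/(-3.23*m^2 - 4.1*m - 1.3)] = (46.9642*m + 29.807)/(3.23*m^2 + 4.1*m + 1.3)^2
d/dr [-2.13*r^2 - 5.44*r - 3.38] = -4.26*r - 5.44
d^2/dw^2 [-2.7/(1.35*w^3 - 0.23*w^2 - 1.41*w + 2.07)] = ((21.87*w - 1.242)*(1.35*w^3 - 0.23*w^2 - 1.41*w + 2.07) - 2.7*(-8.1*w^2 + 0.92*w + 2.82)*(-4.05*w^2 + 0.46*w + 1.41))/(1.35*w^3 - 0.23*w^2 - 1.41*w + 2.07)^3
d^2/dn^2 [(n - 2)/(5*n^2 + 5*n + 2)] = 10*((1 - 3*n)*(5*n^2 + 5*n + 2) + 5*(n - 2)*(2*n + 1)^2)/(5*n^2 + 5*n + 2)^3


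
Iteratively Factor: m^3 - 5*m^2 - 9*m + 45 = (m - 3)*(m^2 - 2*m - 15) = (m - 5)*(m - 3)*(m + 3)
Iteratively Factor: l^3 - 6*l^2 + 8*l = (l - 2)*(l^2 - 4*l) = (l - 4)*(l - 2)*(l)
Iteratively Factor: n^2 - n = (n)*(n - 1)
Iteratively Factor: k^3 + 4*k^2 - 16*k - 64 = (k + 4)*(k^2 - 16) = (k + 4)^2*(k - 4)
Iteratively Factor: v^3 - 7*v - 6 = (v - 3)*(v^2 + 3*v + 2) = (v - 3)*(v + 1)*(v + 2)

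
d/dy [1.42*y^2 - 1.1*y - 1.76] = 2.84*y - 1.1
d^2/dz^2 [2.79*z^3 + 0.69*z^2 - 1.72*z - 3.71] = 16.74*z + 1.38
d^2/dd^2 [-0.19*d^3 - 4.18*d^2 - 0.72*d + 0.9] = -1.14*d - 8.36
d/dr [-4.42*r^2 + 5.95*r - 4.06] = 5.95 - 8.84*r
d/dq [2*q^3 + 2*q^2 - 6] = 2*q*(3*q + 2)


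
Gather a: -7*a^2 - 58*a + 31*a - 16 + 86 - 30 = -7*a^2 - 27*a + 40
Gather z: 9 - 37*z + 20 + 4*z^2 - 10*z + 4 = 4*z^2 - 47*z + 33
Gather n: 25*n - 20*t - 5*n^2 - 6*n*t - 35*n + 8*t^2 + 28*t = -5*n^2 + n*(-6*t - 10) + 8*t^2 + 8*t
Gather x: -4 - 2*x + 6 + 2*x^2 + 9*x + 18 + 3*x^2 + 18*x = 5*x^2 + 25*x + 20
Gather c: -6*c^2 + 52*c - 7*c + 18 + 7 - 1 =-6*c^2 + 45*c + 24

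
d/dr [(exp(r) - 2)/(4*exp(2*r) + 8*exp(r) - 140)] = (-2*(exp(r) - 2)*(exp(r) + 1) + exp(2*r) + 2*exp(r) - 35)*exp(r)/(4*(exp(2*r) + 2*exp(r) - 35)^2)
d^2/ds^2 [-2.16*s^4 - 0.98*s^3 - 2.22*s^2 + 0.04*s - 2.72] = -25.92*s^2 - 5.88*s - 4.44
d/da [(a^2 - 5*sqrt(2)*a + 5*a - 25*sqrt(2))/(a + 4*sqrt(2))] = (a^2 + 8*sqrt(2)*a - 40 + 45*sqrt(2))/(a^2 + 8*sqrt(2)*a + 32)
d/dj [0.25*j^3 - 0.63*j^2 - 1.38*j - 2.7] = 0.75*j^2 - 1.26*j - 1.38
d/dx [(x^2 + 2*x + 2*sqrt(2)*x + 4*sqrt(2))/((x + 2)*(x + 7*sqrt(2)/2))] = 3*sqrt(2)/(2*x^2 + 14*sqrt(2)*x + 49)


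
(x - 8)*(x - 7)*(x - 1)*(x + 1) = x^4 - 15*x^3 + 55*x^2 + 15*x - 56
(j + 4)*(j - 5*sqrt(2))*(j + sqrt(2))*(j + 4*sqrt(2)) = j^4 + 4*j^3 - 42*j^2 - 168*j - 40*sqrt(2)*j - 160*sqrt(2)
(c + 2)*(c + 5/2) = c^2 + 9*c/2 + 5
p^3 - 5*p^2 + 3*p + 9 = (p - 3)^2*(p + 1)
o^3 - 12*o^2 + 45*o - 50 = (o - 5)^2*(o - 2)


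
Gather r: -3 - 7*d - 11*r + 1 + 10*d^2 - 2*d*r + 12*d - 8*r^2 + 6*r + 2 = 10*d^2 + 5*d - 8*r^2 + r*(-2*d - 5)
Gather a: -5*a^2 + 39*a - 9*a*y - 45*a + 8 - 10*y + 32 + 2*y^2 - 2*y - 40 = -5*a^2 + a*(-9*y - 6) + 2*y^2 - 12*y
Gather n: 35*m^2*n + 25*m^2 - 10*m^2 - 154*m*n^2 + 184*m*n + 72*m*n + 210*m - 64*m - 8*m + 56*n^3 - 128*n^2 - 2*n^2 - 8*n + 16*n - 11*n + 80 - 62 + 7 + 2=15*m^2 + 138*m + 56*n^3 + n^2*(-154*m - 130) + n*(35*m^2 + 256*m - 3) + 27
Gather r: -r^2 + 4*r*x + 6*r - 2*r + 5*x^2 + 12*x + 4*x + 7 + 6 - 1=-r^2 + r*(4*x + 4) + 5*x^2 + 16*x + 12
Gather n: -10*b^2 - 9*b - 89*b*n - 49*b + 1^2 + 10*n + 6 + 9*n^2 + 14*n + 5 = -10*b^2 - 58*b + 9*n^2 + n*(24 - 89*b) + 12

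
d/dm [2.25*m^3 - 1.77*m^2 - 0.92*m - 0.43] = 6.75*m^2 - 3.54*m - 0.92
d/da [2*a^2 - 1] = 4*a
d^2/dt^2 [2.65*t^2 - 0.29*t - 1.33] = 5.30000000000000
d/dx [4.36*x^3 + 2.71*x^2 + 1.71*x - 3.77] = 13.08*x^2 + 5.42*x + 1.71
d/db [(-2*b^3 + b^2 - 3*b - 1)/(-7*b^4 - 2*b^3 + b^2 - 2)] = (-14*b^6 + 14*b^5 - 63*b^4 - 40*b^3 + 9*b^2 - 2*b + 6)/(49*b^8 + 28*b^7 - 10*b^6 - 4*b^5 + 29*b^4 + 8*b^3 - 4*b^2 + 4)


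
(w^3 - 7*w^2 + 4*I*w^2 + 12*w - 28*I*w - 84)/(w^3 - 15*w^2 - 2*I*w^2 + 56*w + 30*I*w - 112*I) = (w + 6*I)/(w - 8)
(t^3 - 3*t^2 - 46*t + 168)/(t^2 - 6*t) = t + 3 - 28/t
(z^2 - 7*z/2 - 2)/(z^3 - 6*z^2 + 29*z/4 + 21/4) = 2*(z - 4)/(2*z^2 - 13*z + 21)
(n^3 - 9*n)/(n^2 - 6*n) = (n^2 - 9)/(n - 6)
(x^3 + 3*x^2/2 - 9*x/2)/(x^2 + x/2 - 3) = x*(x + 3)/(x + 2)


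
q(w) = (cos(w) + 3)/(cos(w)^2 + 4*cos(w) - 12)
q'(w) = (2*sin(w)*cos(w) + 4*sin(w))*(cos(w) + 3)/(cos(w)^2 + 4*cos(w) - 12)^2 - sin(w)/(cos(w)^2 + 4*cos(w) - 12) = (cos(w)^2 + 6*cos(w) + 24)*sin(w)/(cos(w)^2 + 4*cos(w) - 12)^2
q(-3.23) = -0.13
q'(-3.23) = 0.01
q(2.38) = -0.16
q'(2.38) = 0.07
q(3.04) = -0.13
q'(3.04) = 0.01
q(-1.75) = -0.22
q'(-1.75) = -0.14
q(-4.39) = -0.20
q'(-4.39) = 0.12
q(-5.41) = -0.40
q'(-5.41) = 0.27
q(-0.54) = -0.49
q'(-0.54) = -0.25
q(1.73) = -0.23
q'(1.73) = 0.14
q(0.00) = -0.57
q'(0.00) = 0.00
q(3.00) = -0.13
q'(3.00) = 0.01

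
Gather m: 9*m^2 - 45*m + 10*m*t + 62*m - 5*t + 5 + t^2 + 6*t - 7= 9*m^2 + m*(10*t + 17) + t^2 + t - 2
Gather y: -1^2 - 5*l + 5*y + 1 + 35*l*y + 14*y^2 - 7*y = -5*l + 14*y^2 + y*(35*l - 2)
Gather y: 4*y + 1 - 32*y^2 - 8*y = -32*y^2 - 4*y + 1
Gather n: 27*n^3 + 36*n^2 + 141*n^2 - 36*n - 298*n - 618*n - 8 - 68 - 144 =27*n^3 + 177*n^2 - 952*n - 220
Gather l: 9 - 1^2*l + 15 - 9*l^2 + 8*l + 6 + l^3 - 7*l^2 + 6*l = l^3 - 16*l^2 + 13*l + 30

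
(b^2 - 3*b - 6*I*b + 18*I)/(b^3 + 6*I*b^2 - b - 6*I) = (b^2 - 3*b - 6*I*b + 18*I)/(b^3 + 6*I*b^2 - b - 6*I)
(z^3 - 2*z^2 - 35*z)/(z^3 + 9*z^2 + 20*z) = (z - 7)/(z + 4)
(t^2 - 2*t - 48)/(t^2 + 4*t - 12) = (t - 8)/(t - 2)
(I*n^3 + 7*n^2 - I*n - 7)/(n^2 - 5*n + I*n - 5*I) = (I*n^3 + 7*n^2 - I*n - 7)/(n^2 + n*(-5 + I) - 5*I)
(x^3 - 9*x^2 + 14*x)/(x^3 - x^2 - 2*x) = (x - 7)/(x + 1)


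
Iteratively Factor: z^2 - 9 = (z - 3)*(z + 3)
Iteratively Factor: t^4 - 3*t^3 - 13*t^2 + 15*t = (t - 1)*(t^3 - 2*t^2 - 15*t) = t*(t - 1)*(t^2 - 2*t - 15) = t*(t - 1)*(t + 3)*(t - 5)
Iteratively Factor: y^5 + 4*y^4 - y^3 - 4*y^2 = (y)*(y^4 + 4*y^3 - y^2 - 4*y) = y^2*(y^3 + 4*y^2 - y - 4) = y^2*(y + 4)*(y^2 - 1) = y^2*(y - 1)*(y + 4)*(y + 1)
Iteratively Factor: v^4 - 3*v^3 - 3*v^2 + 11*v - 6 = (v - 1)*(v^3 - 2*v^2 - 5*v + 6) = (v - 3)*(v - 1)*(v^2 + v - 2) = (v - 3)*(v - 1)*(v + 2)*(v - 1)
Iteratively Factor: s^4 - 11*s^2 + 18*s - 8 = (s + 4)*(s^3 - 4*s^2 + 5*s - 2) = (s - 1)*(s + 4)*(s^2 - 3*s + 2) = (s - 1)^2*(s + 4)*(s - 2)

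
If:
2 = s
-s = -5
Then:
No Solution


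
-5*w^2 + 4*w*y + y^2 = (-w + y)*(5*w + y)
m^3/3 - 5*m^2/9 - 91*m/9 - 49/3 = (m/3 + 1)*(m - 7)*(m + 7/3)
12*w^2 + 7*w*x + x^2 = (3*w + x)*(4*w + x)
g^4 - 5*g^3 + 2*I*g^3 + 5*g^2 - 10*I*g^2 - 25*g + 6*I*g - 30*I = (g - 5)*(g - 2*I)*(g + I)*(g + 3*I)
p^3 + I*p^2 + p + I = (p - I)*(p + I)^2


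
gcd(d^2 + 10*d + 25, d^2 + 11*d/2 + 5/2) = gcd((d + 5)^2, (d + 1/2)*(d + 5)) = d + 5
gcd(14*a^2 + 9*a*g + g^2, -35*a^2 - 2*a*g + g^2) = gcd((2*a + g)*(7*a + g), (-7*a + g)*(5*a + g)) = 1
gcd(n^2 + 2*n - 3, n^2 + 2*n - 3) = n^2 + 2*n - 3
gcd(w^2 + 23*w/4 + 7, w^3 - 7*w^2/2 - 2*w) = 1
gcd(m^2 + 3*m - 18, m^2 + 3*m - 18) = m^2 + 3*m - 18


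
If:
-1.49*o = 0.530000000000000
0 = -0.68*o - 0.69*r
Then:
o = -0.36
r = 0.35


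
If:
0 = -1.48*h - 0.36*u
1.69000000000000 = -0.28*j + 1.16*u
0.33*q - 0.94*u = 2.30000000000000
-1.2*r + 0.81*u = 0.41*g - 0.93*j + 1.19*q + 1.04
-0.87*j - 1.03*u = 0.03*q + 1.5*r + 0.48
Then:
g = 12.3145180023229*u - 45.3578977932636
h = -0.243243243243243*u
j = 4.14285714285714*u - 6.03571428571429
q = 2.84848484848485*u + 6.96969696969697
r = 3.04132034632035 - 3.14649350649351*u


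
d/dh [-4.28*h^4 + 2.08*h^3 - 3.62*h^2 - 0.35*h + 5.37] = -17.12*h^3 + 6.24*h^2 - 7.24*h - 0.35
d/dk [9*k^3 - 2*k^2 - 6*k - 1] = 27*k^2 - 4*k - 6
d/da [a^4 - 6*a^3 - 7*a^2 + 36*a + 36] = 4*a^3 - 18*a^2 - 14*a + 36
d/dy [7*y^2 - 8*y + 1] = 14*y - 8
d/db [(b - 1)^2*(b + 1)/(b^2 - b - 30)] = (b - 1)*((-3*b - 1)*(-b^2 + b + 30) - (b - 1)*(b + 1)*(2*b - 1))/(-b^2 + b + 30)^2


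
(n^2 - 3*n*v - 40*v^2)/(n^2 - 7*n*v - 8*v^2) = (n + 5*v)/(n + v)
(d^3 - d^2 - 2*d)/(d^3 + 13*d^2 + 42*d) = (d^2 - d - 2)/(d^2 + 13*d + 42)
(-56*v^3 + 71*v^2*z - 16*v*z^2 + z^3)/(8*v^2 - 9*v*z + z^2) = -7*v + z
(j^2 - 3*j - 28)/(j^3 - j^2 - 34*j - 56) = 1/(j + 2)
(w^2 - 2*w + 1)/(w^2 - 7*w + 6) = (w - 1)/(w - 6)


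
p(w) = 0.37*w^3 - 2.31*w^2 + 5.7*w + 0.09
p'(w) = 1.11*w^2 - 4.62*w + 5.7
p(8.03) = 88.49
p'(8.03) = 40.18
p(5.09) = 18.05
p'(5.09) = 10.94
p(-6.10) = -204.62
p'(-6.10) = 75.19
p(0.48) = 2.33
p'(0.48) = 3.74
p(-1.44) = -14.01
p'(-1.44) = 14.65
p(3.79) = 8.65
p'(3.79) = 4.13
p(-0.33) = -2.06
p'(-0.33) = 7.35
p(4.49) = 12.61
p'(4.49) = 7.33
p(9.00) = 134.01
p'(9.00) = 54.03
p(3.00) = 6.39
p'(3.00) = 1.83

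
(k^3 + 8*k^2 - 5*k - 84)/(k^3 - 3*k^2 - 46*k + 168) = (k^2 + k - 12)/(k^2 - 10*k + 24)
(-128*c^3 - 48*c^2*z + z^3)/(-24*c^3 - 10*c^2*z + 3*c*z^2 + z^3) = (-32*c^2 - 4*c*z + z^2)/(-6*c^2 - c*z + z^2)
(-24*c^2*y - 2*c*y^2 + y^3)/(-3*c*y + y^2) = (24*c^2 + 2*c*y - y^2)/(3*c - y)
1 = 1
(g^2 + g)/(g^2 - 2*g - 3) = g/(g - 3)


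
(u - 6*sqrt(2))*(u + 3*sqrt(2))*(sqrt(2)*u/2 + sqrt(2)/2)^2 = u^4/2 - 3*sqrt(2)*u^3/2 + u^3 - 35*u^2/2 - 3*sqrt(2)*u^2 - 36*u - 3*sqrt(2)*u/2 - 18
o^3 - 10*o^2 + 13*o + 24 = (o - 8)*(o - 3)*(o + 1)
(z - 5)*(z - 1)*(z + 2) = z^3 - 4*z^2 - 7*z + 10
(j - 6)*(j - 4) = j^2 - 10*j + 24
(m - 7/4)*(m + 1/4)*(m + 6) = m^3 + 9*m^2/2 - 151*m/16 - 21/8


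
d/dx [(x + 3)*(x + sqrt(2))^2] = (x + sqrt(2))*(3*x + sqrt(2) + 6)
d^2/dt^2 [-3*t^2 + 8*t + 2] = -6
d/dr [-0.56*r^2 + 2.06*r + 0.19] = 2.06 - 1.12*r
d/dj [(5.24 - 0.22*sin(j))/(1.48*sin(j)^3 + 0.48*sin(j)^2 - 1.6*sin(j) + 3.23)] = (0.6512*sin(j)^3 - 23.16*sin(j)^2 - 5.0304*sin(j) + 7.6734)*cos(j)/(2.1904*sin(j)^6 + 1.4208*sin(j)^5 - 4.5056*sin(j)^4 + 8.0248*sin(j)^3 + 5.6608*sin(j)^2 - 10.336*sin(j) + 10.4329)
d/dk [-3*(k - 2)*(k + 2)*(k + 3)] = -9*k^2 - 18*k + 12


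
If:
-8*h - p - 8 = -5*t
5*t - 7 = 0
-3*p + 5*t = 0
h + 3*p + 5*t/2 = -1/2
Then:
No Solution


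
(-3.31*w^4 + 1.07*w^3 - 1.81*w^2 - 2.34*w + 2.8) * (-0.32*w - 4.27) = 1.0592*w^5 + 13.7913*w^4 - 3.9897*w^3 + 8.4775*w^2 + 9.0958*w - 11.956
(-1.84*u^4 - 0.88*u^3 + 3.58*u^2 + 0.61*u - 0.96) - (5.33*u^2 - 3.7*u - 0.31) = -1.84*u^4 - 0.88*u^3 - 1.75*u^2 + 4.31*u - 0.65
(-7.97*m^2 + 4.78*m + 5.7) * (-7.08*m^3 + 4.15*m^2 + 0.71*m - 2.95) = 56.4276*m^5 - 66.9179*m^4 - 26.1777*m^3 + 50.5603*m^2 - 10.054*m - 16.815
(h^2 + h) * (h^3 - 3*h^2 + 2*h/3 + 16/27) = h^5 - 2*h^4 - 7*h^3/3 + 34*h^2/27 + 16*h/27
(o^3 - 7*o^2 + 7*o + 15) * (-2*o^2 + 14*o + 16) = -2*o^5 + 28*o^4 - 96*o^3 - 44*o^2 + 322*o + 240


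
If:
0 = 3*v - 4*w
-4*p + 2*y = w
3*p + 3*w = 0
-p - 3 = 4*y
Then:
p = -3/7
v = 4/7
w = 3/7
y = -9/14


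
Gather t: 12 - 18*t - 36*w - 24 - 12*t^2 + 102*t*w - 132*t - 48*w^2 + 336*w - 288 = -12*t^2 + t*(102*w - 150) - 48*w^2 + 300*w - 300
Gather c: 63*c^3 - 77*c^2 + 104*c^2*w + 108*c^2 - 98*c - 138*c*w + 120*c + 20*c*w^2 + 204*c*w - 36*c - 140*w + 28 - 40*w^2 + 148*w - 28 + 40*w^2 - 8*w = 63*c^3 + c^2*(104*w + 31) + c*(20*w^2 + 66*w - 14)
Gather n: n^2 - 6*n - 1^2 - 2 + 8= n^2 - 6*n + 5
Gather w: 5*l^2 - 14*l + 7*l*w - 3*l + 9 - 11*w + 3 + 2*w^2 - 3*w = 5*l^2 - 17*l + 2*w^2 + w*(7*l - 14) + 12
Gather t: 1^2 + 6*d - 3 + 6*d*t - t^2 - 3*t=6*d - t^2 + t*(6*d - 3) - 2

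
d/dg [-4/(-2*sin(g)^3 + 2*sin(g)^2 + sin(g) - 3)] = 16*(-6*sin(g)^2 + 4*sin(g) + 1)*cos(g)/(4*sin(g)^2 - sin(g) + sin(3*g) - 6)^2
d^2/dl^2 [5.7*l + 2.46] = 0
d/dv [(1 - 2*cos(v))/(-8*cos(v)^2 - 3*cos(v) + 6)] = (16*cos(v)^2 - 16*cos(v) + 9)*sin(v)/(-8*sin(v)^2 + 3*cos(v) + 2)^2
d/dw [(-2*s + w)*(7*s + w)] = 5*s + 2*w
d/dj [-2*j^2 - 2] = -4*j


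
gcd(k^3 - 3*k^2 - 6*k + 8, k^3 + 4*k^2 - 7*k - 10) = 1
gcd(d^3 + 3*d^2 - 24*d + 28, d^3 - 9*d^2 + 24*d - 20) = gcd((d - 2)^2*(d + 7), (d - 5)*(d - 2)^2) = d^2 - 4*d + 4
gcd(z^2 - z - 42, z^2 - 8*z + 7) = z - 7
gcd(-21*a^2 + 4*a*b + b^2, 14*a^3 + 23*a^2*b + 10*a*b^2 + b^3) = 7*a + b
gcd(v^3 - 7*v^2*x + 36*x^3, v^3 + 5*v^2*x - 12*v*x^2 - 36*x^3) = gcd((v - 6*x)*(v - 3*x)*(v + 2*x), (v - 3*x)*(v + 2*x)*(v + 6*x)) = -v^2 + v*x + 6*x^2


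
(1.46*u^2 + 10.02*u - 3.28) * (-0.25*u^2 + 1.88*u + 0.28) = -0.365*u^4 + 0.2398*u^3 + 20.0664*u^2 - 3.3608*u - 0.9184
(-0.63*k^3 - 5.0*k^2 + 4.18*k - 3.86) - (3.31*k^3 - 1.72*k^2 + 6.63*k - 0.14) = -3.94*k^3 - 3.28*k^2 - 2.45*k - 3.72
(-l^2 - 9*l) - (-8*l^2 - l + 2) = 7*l^2 - 8*l - 2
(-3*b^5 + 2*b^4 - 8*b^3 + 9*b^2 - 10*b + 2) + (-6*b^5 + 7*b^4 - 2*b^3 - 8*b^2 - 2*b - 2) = -9*b^5 + 9*b^4 - 10*b^3 + b^2 - 12*b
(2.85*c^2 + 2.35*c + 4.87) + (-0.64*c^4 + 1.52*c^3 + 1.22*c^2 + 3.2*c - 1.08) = -0.64*c^4 + 1.52*c^3 + 4.07*c^2 + 5.55*c + 3.79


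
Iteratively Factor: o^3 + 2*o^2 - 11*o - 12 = (o - 3)*(o^2 + 5*o + 4) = (o - 3)*(o + 4)*(o + 1)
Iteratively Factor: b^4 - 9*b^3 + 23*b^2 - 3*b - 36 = (b - 3)*(b^3 - 6*b^2 + 5*b + 12) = (b - 4)*(b - 3)*(b^2 - 2*b - 3) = (b - 4)*(b - 3)^2*(b + 1)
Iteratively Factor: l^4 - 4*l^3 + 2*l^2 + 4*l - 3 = (l - 1)*(l^3 - 3*l^2 - l + 3) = (l - 3)*(l - 1)*(l^2 - 1) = (l - 3)*(l - 1)^2*(l + 1)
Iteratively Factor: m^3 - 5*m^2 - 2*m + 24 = (m - 4)*(m^2 - m - 6) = (m - 4)*(m - 3)*(m + 2)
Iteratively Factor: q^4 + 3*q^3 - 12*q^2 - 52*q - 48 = (q - 4)*(q^3 + 7*q^2 + 16*q + 12) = (q - 4)*(q + 2)*(q^2 + 5*q + 6) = (q - 4)*(q + 2)*(q + 3)*(q + 2)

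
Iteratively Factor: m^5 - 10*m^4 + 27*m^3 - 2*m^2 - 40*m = (m - 4)*(m^4 - 6*m^3 + 3*m^2 + 10*m) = (m - 5)*(m - 4)*(m^3 - m^2 - 2*m) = m*(m - 5)*(m - 4)*(m^2 - m - 2) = m*(m - 5)*(m - 4)*(m + 1)*(m - 2)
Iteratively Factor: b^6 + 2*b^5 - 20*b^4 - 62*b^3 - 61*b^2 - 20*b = (b + 1)*(b^5 + b^4 - 21*b^3 - 41*b^2 - 20*b) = b*(b + 1)*(b^4 + b^3 - 21*b^2 - 41*b - 20) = b*(b + 1)^2*(b^3 - 21*b - 20) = b*(b - 5)*(b + 1)^2*(b^2 + 5*b + 4) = b*(b - 5)*(b + 1)^3*(b + 4)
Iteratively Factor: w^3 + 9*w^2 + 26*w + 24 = (w + 3)*(w^2 + 6*w + 8) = (w + 2)*(w + 3)*(w + 4)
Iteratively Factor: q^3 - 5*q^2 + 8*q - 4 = (q - 1)*(q^2 - 4*q + 4) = (q - 2)*(q - 1)*(q - 2)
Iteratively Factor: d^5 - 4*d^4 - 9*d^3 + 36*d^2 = (d)*(d^4 - 4*d^3 - 9*d^2 + 36*d) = d*(d + 3)*(d^3 - 7*d^2 + 12*d) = d*(d - 4)*(d + 3)*(d^2 - 3*d) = d*(d - 4)*(d - 3)*(d + 3)*(d)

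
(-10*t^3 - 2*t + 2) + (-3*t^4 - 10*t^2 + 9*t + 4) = -3*t^4 - 10*t^3 - 10*t^2 + 7*t + 6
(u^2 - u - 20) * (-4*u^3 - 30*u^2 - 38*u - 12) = -4*u^5 - 26*u^4 + 72*u^3 + 626*u^2 + 772*u + 240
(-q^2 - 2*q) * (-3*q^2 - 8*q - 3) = 3*q^4 + 14*q^3 + 19*q^2 + 6*q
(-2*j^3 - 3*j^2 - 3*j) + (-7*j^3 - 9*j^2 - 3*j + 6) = -9*j^3 - 12*j^2 - 6*j + 6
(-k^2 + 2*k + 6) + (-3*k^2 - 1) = -4*k^2 + 2*k + 5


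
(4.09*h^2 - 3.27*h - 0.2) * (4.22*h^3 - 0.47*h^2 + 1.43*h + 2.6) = 17.2598*h^5 - 15.7217*h^4 + 6.5416*h^3 + 6.0519*h^2 - 8.788*h - 0.52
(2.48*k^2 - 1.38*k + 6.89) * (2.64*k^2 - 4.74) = 6.5472*k^4 - 3.6432*k^3 + 6.4344*k^2 + 6.5412*k - 32.6586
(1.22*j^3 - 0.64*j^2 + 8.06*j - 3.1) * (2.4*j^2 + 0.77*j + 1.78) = 2.928*j^5 - 0.5966*j^4 + 21.0228*j^3 - 2.373*j^2 + 11.9598*j - 5.518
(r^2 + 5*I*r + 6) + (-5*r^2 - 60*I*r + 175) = -4*r^2 - 55*I*r + 181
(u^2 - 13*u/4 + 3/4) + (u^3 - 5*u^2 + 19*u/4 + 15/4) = u^3 - 4*u^2 + 3*u/2 + 9/2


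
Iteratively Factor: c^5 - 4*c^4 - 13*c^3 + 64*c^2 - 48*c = (c - 4)*(c^4 - 13*c^2 + 12*c) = (c - 4)*(c - 1)*(c^3 + c^2 - 12*c) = (c - 4)*(c - 1)*(c + 4)*(c^2 - 3*c) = c*(c - 4)*(c - 1)*(c + 4)*(c - 3)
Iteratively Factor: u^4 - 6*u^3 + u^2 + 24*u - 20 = (u + 2)*(u^3 - 8*u^2 + 17*u - 10) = (u - 1)*(u + 2)*(u^2 - 7*u + 10) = (u - 5)*(u - 1)*(u + 2)*(u - 2)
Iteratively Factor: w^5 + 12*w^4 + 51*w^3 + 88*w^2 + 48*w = (w + 4)*(w^4 + 8*w^3 + 19*w^2 + 12*w) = (w + 1)*(w + 4)*(w^3 + 7*w^2 + 12*w) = (w + 1)*(w + 4)^2*(w^2 + 3*w) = w*(w + 1)*(w + 4)^2*(w + 3)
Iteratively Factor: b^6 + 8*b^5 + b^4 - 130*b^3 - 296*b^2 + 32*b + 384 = (b + 4)*(b^5 + 4*b^4 - 15*b^3 - 70*b^2 - 16*b + 96) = (b + 3)*(b + 4)*(b^4 + b^3 - 18*b^2 - 16*b + 32) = (b - 1)*(b + 3)*(b + 4)*(b^3 + 2*b^2 - 16*b - 32) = (b - 1)*(b + 3)*(b + 4)^2*(b^2 - 2*b - 8) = (b - 4)*(b - 1)*(b + 3)*(b + 4)^2*(b + 2)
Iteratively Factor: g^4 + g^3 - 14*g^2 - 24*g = (g + 3)*(g^3 - 2*g^2 - 8*g) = g*(g + 3)*(g^2 - 2*g - 8) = g*(g - 4)*(g + 3)*(g + 2)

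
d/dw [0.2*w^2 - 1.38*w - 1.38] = 0.4*w - 1.38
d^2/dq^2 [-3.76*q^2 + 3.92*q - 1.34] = -7.52000000000000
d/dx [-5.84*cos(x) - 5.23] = 5.84*sin(x)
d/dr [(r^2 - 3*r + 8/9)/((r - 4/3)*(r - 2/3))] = 9*(9*r^2 - 8)/(81*r^4 - 324*r^3 + 468*r^2 - 288*r + 64)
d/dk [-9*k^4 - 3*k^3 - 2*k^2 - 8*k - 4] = -36*k^3 - 9*k^2 - 4*k - 8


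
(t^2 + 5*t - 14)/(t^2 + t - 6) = (t + 7)/(t + 3)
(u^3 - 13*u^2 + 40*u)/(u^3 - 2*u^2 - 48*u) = (u - 5)/(u + 6)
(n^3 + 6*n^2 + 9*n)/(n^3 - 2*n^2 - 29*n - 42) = n*(n + 3)/(n^2 - 5*n - 14)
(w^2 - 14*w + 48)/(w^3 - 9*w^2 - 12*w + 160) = (w - 6)/(w^2 - w - 20)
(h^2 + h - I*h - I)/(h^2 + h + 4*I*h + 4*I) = (h - I)/(h + 4*I)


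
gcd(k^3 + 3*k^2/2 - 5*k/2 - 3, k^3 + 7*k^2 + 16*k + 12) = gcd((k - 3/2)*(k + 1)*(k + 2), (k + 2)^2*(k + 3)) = k + 2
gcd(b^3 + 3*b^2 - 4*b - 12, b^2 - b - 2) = b - 2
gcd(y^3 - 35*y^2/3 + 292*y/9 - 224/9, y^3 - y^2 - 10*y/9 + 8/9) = y - 4/3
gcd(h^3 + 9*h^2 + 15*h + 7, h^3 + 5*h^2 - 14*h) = h + 7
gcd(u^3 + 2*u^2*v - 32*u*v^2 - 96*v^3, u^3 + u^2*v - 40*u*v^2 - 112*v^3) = u^2 + 8*u*v + 16*v^2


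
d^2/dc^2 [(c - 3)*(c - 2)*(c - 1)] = 6*c - 12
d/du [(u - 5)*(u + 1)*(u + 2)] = 3*u^2 - 4*u - 13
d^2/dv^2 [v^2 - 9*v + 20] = 2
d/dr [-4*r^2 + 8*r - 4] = 8 - 8*r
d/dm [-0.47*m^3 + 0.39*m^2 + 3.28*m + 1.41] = -1.41*m^2 + 0.78*m + 3.28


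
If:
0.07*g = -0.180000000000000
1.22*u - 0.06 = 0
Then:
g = -2.57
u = 0.05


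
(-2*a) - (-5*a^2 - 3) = 5*a^2 - 2*a + 3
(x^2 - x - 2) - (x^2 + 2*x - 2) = -3*x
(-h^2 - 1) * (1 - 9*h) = 9*h^3 - h^2 + 9*h - 1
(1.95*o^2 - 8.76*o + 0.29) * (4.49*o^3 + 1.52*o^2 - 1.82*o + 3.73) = 8.7555*o^5 - 36.3684*o^4 - 15.5621*o^3 + 23.6575*o^2 - 33.2026*o + 1.0817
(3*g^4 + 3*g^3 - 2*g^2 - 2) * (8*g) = 24*g^5 + 24*g^4 - 16*g^3 - 16*g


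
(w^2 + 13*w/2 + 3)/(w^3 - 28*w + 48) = (w + 1/2)/(w^2 - 6*w + 8)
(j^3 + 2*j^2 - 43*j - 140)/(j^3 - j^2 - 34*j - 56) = (j + 5)/(j + 2)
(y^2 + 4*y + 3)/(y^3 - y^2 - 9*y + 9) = (y + 1)/(y^2 - 4*y + 3)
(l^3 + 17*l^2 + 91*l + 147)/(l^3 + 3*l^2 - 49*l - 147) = (l + 7)/(l - 7)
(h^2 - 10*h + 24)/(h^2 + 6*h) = (h^2 - 10*h + 24)/(h*(h + 6))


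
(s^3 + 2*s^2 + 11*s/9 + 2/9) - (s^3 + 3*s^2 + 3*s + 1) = -s^2 - 16*s/9 - 7/9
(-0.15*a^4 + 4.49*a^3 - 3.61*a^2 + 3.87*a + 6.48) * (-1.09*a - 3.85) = 0.1635*a^5 - 4.3166*a^4 - 13.3516*a^3 + 9.6802*a^2 - 21.9627*a - 24.948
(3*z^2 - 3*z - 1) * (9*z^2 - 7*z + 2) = 27*z^4 - 48*z^3 + 18*z^2 + z - 2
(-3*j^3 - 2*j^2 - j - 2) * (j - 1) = -3*j^4 + j^3 + j^2 - j + 2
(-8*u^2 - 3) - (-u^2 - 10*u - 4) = -7*u^2 + 10*u + 1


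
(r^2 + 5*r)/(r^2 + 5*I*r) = (r + 5)/(r + 5*I)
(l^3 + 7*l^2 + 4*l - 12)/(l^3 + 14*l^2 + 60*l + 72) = (l - 1)/(l + 6)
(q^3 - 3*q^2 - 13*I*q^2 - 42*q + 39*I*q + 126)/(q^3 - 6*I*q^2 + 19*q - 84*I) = (q^2 + q*(-3 - 6*I) + 18*I)/(q^2 + I*q + 12)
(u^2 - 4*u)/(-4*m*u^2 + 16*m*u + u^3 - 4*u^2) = 1/(-4*m + u)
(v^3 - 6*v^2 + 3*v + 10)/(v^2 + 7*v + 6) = (v^2 - 7*v + 10)/(v + 6)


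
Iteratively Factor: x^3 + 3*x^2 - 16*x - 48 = (x + 3)*(x^2 - 16) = (x + 3)*(x + 4)*(x - 4)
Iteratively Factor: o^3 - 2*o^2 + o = (o - 1)*(o^2 - o) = (o - 1)^2*(o)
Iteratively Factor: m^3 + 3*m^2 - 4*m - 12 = (m + 3)*(m^2 - 4) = (m + 2)*(m + 3)*(m - 2)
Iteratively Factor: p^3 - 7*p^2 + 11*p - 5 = (p - 1)*(p^2 - 6*p + 5) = (p - 5)*(p - 1)*(p - 1)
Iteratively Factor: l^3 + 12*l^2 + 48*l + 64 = (l + 4)*(l^2 + 8*l + 16) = (l + 4)^2*(l + 4)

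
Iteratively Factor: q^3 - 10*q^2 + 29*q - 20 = (q - 5)*(q^2 - 5*q + 4) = (q - 5)*(q - 1)*(q - 4)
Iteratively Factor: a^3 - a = (a - 1)*(a^2 + a) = a*(a - 1)*(a + 1)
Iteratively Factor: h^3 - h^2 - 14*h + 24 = (h - 2)*(h^2 + h - 12) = (h - 2)*(h + 4)*(h - 3)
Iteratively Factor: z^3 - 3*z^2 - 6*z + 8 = (z - 1)*(z^2 - 2*z - 8) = (z - 4)*(z - 1)*(z + 2)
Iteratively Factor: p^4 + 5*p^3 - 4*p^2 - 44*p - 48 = (p - 3)*(p^3 + 8*p^2 + 20*p + 16) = (p - 3)*(p + 2)*(p^2 + 6*p + 8) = (p - 3)*(p + 2)^2*(p + 4)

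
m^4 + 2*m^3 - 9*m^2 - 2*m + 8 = (m - 2)*(m - 1)*(m + 1)*(m + 4)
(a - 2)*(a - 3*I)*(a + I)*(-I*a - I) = -I*a^4 - 2*a^3 + I*a^3 + 2*a^2 - I*a^2 + 4*a + 3*I*a + 6*I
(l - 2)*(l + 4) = l^2 + 2*l - 8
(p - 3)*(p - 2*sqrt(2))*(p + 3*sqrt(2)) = p^3 - 3*p^2 + sqrt(2)*p^2 - 12*p - 3*sqrt(2)*p + 36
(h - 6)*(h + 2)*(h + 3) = h^3 - h^2 - 24*h - 36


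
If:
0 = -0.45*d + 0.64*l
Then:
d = 1.42222222222222*l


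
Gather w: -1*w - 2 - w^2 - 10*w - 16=-w^2 - 11*w - 18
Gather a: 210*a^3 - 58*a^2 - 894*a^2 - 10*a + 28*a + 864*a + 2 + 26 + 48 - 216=210*a^3 - 952*a^2 + 882*a - 140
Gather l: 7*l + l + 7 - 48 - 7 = 8*l - 48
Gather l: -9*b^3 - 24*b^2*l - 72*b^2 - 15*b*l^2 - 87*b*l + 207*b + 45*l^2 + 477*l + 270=-9*b^3 - 72*b^2 + 207*b + l^2*(45 - 15*b) + l*(-24*b^2 - 87*b + 477) + 270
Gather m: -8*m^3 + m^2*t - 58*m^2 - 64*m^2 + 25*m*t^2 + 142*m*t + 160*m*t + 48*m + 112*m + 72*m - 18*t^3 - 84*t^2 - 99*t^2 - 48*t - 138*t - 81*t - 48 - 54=-8*m^3 + m^2*(t - 122) + m*(25*t^2 + 302*t + 232) - 18*t^3 - 183*t^2 - 267*t - 102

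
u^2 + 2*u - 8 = (u - 2)*(u + 4)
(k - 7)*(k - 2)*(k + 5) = k^3 - 4*k^2 - 31*k + 70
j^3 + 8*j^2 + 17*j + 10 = (j + 1)*(j + 2)*(j + 5)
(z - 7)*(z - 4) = z^2 - 11*z + 28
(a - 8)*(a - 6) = a^2 - 14*a + 48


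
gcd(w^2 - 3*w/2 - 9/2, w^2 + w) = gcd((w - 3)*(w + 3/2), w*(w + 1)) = 1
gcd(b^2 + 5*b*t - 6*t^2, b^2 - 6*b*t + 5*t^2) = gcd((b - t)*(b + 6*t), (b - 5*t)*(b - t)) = -b + t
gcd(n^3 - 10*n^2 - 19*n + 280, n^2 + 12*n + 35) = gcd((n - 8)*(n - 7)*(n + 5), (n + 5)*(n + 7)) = n + 5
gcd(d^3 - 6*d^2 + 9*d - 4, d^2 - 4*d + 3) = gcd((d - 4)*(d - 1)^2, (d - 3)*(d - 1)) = d - 1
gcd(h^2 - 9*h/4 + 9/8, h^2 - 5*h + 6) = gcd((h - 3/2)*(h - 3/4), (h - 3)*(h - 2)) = 1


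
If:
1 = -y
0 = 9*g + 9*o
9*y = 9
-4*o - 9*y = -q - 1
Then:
No Solution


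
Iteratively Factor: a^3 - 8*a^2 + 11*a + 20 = (a - 4)*(a^2 - 4*a - 5) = (a - 4)*(a + 1)*(a - 5)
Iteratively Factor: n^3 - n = (n + 1)*(n^2 - n) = (n - 1)*(n + 1)*(n)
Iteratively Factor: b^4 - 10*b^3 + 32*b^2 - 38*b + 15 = (b - 1)*(b^3 - 9*b^2 + 23*b - 15) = (b - 3)*(b - 1)*(b^2 - 6*b + 5) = (b - 5)*(b - 3)*(b - 1)*(b - 1)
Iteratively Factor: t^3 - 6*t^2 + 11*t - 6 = (t - 2)*(t^2 - 4*t + 3) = (t - 3)*(t - 2)*(t - 1)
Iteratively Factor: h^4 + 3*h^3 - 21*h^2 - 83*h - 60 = (h + 1)*(h^3 + 2*h^2 - 23*h - 60) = (h - 5)*(h + 1)*(h^2 + 7*h + 12) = (h - 5)*(h + 1)*(h + 4)*(h + 3)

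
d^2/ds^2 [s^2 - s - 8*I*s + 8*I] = 2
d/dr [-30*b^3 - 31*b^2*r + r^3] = -31*b^2 + 3*r^2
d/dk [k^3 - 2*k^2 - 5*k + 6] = 3*k^2 - 4*k - 5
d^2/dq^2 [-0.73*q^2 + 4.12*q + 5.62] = -1.46000000000000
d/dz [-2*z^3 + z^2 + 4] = 2*z*(1 - 3*z)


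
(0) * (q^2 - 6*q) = 0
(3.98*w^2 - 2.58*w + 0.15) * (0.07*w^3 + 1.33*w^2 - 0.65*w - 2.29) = 0.2786*w^5 + 5.1128*w^4 - 6.0079*w^3 - 7.2377*w^2 + 5.8107*w - 0.3435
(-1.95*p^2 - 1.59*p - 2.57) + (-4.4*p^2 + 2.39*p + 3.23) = -6.35*p^2 + 0.8*p + 0.66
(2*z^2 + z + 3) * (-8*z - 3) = -16*z^3 - 14*z^2 - 27*z - 9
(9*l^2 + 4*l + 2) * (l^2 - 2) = 9*l^4 + 4*l^3 - 16*l^2 - 8*l - 4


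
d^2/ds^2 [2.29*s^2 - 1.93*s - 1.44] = 4.58000000000000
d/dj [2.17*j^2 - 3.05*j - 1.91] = 4.34*j - 3.05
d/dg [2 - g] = -1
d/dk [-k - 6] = -1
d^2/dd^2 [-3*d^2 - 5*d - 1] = -6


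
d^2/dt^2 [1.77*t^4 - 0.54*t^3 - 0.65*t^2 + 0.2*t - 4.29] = 21.24*t^2 - 3.24*t - 1.3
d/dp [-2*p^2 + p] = 1 - 4*p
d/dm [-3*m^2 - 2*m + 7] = -6*m - 2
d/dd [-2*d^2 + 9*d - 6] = 9 - 4*d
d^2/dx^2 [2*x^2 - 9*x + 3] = 4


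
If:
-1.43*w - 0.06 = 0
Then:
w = -0.04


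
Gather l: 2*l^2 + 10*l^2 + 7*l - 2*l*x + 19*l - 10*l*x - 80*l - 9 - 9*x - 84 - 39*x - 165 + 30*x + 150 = 12*l^2 + l*(-12*x - 54) - 18*x - 108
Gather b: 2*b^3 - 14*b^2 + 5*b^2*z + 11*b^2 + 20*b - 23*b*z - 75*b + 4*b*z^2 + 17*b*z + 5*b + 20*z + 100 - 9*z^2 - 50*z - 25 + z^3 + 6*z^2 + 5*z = 2*b^3 + b^2*(5*z - 3) + b*(4*z^2 - 6*z - 50) + z^3 - 3*z^2 - 25*z + 75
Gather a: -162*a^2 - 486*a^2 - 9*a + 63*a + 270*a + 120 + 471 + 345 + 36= -648*a^2 + 324*a + 972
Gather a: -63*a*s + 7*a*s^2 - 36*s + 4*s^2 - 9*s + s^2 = a*(7*s^2 - 63*s) + 5*s^2 - 45*s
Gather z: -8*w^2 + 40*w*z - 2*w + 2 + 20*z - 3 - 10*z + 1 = -8*w^2 - 2*w + z*(40*w + 10)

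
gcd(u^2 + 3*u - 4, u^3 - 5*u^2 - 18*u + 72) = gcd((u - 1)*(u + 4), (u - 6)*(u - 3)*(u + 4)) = u + 4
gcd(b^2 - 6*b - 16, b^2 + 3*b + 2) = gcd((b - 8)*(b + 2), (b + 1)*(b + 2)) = b + 2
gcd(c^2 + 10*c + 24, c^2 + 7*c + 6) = c + 6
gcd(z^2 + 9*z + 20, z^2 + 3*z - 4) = z + 4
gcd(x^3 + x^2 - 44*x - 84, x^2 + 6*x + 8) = x + 2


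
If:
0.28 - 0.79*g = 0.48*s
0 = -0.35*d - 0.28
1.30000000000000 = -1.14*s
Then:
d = -0.80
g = 1.05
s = -1.14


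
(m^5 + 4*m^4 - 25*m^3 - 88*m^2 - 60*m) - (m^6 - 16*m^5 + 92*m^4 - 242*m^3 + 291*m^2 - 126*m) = -m^6 + 17*m^5 - 88*m^4 + 217*m^3 - 379*m^2 + 66*m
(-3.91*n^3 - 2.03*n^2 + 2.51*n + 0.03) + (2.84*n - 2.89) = -3.91*n^3 - 2.03*n^2 + 5.35*n - 2.86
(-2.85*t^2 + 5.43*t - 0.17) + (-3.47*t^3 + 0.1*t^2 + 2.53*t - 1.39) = -3.47*t^3 - 2.75*t^2 + 7.96*t - 1.56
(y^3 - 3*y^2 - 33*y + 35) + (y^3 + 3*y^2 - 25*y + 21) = 2*y^3 - 58*y + 56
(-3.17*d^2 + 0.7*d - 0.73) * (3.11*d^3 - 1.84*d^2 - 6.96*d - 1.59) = -9.8587*d^5 + 8.0098*d^4 + 18.5049*d^3 + 1.5115*d^2 + 3.9678*d + 1.1607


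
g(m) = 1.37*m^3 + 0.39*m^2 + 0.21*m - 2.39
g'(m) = 4.11*m^2 + 0.78*m + 0.21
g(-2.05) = -12.98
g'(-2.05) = 15.88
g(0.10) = -2.36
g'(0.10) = 0.33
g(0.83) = -1.16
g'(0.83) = 3.69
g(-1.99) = -12.06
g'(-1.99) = 14.93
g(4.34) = 117.86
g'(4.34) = 81.01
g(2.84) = 32.73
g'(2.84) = 35.57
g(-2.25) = -16.49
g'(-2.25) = 19.26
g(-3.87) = -76.77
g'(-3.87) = 58.75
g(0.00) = -2.39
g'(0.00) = 0.21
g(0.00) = -2.39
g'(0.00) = 0.21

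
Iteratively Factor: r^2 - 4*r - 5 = (r + 1)*(r - 5)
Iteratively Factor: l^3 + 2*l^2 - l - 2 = (l + 1)*(l^2 + l - 2) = (l - 1)*(l + 1)*(l + 2)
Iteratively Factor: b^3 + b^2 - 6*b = (b - 2)*(b^2 + 3*b) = (b - 2)*(b + 3)*(b)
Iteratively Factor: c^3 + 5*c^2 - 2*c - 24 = (c + 4)*(c^2 + c - 6) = (c - 2)*(c + 4)*(c + 3)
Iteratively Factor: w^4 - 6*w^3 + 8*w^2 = (w)*(w^3 - 6*w^2 + 8*w) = w*(w - 2)*(w^2 - 4*w) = w*(w - 4)*(w - 2)*(w)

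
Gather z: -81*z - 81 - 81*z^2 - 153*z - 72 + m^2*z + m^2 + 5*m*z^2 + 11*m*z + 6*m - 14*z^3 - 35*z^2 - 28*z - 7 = m^2 + 6*m - 14*z^3 + z^2*(5*m - 116) + z*(m^2 + 11*m - 262) - 160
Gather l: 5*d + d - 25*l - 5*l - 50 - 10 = 6*d - 30*l - 60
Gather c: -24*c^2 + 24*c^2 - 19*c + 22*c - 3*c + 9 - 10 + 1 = 0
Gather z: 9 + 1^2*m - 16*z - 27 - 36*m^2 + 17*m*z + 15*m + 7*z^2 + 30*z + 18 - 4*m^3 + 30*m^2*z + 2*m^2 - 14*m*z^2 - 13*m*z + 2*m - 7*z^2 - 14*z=-4*m^3 - 34*m^2 - 14*m*z^2 + 18*m + z*(30*m^2 + 4*m)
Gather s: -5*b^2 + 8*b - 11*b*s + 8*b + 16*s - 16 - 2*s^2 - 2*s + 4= -5*b^2 + 16*b - 2*s^2 + s*(14 - 11*b) - 12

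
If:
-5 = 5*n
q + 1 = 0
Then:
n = -1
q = -1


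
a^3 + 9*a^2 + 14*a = a*(a + 2)*(a + 7)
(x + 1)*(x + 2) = x^2 + 3*x + 2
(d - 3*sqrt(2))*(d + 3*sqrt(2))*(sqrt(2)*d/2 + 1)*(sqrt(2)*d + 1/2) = d^4 + 5*sqrt(2)*d^3/4 - 35*d^2/2 - 45*sqrt(2)*d/2 - 9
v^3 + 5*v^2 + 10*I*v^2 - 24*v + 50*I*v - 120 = (v + 5)*(v + 4*I)*(v + 6*I)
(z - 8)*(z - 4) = z^2 - 12*z + 32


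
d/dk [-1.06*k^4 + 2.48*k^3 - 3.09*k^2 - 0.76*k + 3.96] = -4.24*k^3 + 7.44*k^2 - 6.18*k - 0.76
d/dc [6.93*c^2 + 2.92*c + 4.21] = 13.86*c + 2.92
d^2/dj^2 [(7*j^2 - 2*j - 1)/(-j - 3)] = -136/(j^3 + 9*j^2 + 27*j + 27)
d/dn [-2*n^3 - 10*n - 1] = -6*n^2 - 10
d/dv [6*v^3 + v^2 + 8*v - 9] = 18*v^2 + 2*v + 8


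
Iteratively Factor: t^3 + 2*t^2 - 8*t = (t)*(t^2 + 2*t - 8) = t*(t - 2)*(t + 4)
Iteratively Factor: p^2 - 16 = (p + 4)*(p - 4)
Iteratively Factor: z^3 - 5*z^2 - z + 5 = (z - 5)*(z^2 - 1) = (z - 5)*(z + 1)*(z - 1)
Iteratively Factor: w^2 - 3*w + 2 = (w - 1)*(w - 2)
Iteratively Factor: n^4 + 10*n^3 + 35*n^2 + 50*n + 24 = (n + 3)*(n^3 + 7*n^2 + 14*n + 8) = (n + 1)*(n + 3)*(n^2 + 6*n + 8) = (n + 1)*(n + 3)*(n + 4)*(n + 2)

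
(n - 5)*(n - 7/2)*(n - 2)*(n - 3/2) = n^4 - 12*n^3 + 201*n^2/4 - 347*n/4 + 105/2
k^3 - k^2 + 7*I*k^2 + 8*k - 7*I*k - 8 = (k - 1)*(k - I)*(k + 8*I)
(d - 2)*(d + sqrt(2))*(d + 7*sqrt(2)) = d^3 - 2*d^2 + 8*sqrt(2)*d^2 - 16*sqrt(2)*d + 14*d - 28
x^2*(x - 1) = x^3 - x^2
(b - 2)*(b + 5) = b^2 + 3*b - 10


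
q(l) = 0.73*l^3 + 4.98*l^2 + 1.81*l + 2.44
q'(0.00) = 1.81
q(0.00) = 2.44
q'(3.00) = 51.40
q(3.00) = 72.40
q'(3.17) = 55.39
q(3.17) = 81.48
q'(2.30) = 36.30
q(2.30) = 41.83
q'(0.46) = 6.86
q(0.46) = 4.40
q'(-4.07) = -2.45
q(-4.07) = 28.35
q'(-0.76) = -4.49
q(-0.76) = 3.62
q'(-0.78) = -4.63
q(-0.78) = 3.71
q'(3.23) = 56.83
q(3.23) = 84.84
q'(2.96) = 50.48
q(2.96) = 70.36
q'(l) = 2.19*l^2 + 9.96*l + 1.81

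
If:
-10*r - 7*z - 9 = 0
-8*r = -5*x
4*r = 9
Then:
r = 9/4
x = 18/5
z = -9/2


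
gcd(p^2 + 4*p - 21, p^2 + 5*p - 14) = p + 7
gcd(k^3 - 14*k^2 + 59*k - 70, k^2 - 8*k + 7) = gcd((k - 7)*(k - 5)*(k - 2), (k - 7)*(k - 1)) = k - 7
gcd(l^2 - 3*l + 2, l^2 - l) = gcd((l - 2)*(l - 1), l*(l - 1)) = l - 1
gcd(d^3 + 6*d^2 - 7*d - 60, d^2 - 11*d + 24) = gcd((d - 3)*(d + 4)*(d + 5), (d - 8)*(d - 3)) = d - 3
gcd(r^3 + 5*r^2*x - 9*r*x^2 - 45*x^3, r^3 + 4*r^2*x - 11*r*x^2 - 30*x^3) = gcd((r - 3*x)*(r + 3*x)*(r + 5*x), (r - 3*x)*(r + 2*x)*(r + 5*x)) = -r^2 - 2*r*x + 15*x^2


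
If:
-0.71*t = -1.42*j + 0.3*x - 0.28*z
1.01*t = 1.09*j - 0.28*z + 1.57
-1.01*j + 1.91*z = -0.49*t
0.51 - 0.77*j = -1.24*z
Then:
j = -0.05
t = 1.62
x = -4.50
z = -0.44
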